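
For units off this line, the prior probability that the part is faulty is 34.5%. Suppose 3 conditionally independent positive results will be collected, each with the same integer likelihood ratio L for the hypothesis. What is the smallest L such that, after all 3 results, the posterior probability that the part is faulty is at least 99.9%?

Prior odds = 0.345/0.655 = 69/131.
Target odds = 0.999/0.001 = 999.
Need L³ ≥ 999 ÷ (69/131) = 43623/23.
12³ = 1728 < 43623/23 ≤ 2197 = 13³, so L = 13.

13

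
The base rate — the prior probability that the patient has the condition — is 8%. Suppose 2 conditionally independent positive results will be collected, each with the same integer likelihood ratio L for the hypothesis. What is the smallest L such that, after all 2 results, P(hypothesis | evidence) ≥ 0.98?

Prior odds = 0.08/0.92 = 2/23.
Target odds = 0.98/0.02 = 49.
Need L² ≥ 49 ÷ (2/23) = 563.5.
23² = 529 < 563.5 ≤ 576 = 24², so L = 24.

24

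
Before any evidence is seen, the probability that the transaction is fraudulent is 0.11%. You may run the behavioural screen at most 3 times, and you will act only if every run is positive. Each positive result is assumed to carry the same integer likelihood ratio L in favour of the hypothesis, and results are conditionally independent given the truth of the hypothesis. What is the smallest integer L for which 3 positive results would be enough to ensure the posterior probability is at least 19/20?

Prior odds = 0.0011/0.9989 = 11/9989.
Target odds = 0.95/0.05 = 19.
Need L³ ≥ 19 ÷ (11/9989) = 189791/11.
25³ = 15625 < 189791/11 ≤ 17576 = 26³, so L = 26.

26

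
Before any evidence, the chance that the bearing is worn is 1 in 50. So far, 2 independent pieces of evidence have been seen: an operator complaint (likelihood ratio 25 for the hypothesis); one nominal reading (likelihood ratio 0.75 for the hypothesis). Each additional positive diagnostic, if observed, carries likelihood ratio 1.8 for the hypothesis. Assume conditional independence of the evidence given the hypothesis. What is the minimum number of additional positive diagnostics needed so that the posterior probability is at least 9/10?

6

Prior odds = 0.02/0.98 = 1/49.
Combined Bayes factor of the evidence already in hand = 25 × 0.75 = 18.75.
Odds after that evidence = (1/49) × 18.75 = 75/196.
Target odds = 0.9/0.1 = 9.
Need 1.8ⁿ ≥ 9 ÷ (75/196) = 23.52.
1.8⁵ = 18.89568 falls short of 23.52 but 1.8⁶ = 531441/15625 reaches it, so n = 6.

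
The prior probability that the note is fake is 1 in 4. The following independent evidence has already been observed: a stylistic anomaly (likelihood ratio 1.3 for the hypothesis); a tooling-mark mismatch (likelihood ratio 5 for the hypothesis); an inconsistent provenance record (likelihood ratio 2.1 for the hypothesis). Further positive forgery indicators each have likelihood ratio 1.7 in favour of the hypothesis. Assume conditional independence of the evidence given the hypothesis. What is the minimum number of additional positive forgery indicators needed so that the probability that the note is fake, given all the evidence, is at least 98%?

Prior odds = 0.25/0.75 = 1/3.
Combined Bayes factor of the evidence already in hand = 1.3 × 5 × 2.1 = 13.65.
Odds after that evidence = (1/3) × 13.65 = 4.55.
Target odds = 0.98/0.02 = 49.
Need 1.7ⁿ ≥ 49 ÷ 4.55 = 140/13.
1.7⁴ = 8.3521 falls short of 140/13 but 1.7⁵ = 1419857/100000 reaches it, so n = 5.

5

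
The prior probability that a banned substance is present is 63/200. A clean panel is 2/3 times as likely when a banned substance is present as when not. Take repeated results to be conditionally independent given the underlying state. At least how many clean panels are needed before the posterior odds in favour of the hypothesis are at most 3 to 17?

Prior odds = 0.315/0.685 = 63/137.
Likelihood ratio per clean panel = 2/3.
Target odds = 3/17.
Require (2/3)ⁿ ≤ 3/17 ÷ (63/137) = 137/357.
(2/3)² = 4/9 is still above 137/357 but (2/3)³ = 8/27 is at or below it, so n = 3.

3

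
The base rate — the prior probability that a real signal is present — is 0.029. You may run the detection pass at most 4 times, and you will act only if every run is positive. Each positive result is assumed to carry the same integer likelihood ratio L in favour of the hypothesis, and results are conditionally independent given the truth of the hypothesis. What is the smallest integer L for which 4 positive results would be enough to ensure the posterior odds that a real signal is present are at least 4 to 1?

4

Prior odds = 0.029/0.971 = 29/971.
Target odds = 4.
Need L⁴ ≥ 4 ÷ (29/971) = 3884/29.
3⁴ = 81 < 3884/29 ≤ 256 = 4⁴, so L = 4.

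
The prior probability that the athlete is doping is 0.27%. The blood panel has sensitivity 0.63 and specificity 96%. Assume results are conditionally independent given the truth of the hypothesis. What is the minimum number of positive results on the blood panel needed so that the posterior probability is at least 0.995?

5

Prior odds: 0.0027 ÷ 0.9973 = 27/9973.
False-positive rate = 1 − 0.96 = 0.04; likelihood ratio of a positive = 0.63/0.04 = 15.75.
Target odds: 0.995 ÷ 0.005 = 199.
Need (27/9973) × 15.75ⁿ ≥ 199, i.e. 15.75ⁿ ≥ 1984627/27.
15.75⁴ = 15752961/256 falls short of 1984627/27 but 15.75⁵ = 992436543/1024 reaches it, so n = 5.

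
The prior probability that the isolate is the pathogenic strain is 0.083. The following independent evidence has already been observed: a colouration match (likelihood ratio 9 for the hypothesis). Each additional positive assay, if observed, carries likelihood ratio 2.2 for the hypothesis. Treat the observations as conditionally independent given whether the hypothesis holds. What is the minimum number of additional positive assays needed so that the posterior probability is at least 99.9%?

10

Prior odds = 0.083/0.917 = 83/917.
Bayes factor of the evidence already in hand = 9.
Odds after that evidence = (83/917) × 9 = 747/917.
Target odds = 0.999/0.001 = 999.
Need 2.2ⁿ ≥ 999 ÷ (747/917) = 101787/83.
2.2⁹ ≈1207.27 falls short of 101787/83 but 2.2¹⁰ ≈2655.99 reaches it, so n = 10.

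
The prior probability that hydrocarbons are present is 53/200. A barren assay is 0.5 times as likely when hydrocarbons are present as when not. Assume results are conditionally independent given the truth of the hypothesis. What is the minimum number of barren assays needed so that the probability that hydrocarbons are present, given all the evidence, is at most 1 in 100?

6

Prior odds: 0.265 ÷ 0.735 = 53/147.
Likelihood ratio per barren assay = 0.5.
Target odds: 0.01 ÷ 0.99 = 1/99.
Need (53/147) × 0.5ⁿ ≤ 1/99, i.e. 0.5ⁿ ≤ 49/1749.
0.5⁵ = 0.03125 is still above 49/1749 but 0.5⁶ = 0.015625 is at or below it, so n = 6.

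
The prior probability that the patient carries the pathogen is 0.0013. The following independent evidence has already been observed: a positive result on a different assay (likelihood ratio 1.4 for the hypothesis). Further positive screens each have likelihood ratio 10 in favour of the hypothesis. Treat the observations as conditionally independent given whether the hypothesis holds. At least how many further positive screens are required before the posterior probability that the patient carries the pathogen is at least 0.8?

Prior odds = 0.0013/0.9987 = 13/9987.
Bayes factor of the evidence already in hand = 1.4.
Odds after that evidence = (13/9987) × 1.4 = 91/49935.
Target odds = 0.8/0.2 = 4.
Need 10ⁿ ≥ 4 ÷ (91/49935) = 199740/91.
10³ = 1000 falls short of 199740/91 but 10⁴ = 10000 reaches it, so n = 4.

4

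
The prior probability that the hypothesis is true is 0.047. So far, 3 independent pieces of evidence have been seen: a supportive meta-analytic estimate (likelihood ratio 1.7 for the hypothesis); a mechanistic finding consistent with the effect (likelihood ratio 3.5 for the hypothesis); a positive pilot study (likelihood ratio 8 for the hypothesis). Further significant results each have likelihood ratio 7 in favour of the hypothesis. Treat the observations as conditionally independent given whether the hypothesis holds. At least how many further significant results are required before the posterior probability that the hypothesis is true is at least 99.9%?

4

Prior odds = 0.047/0.953 = 47/953.
Combined Bayes factor of the evidence already in hand = 1.7 × 3.5 × 8 = 47.6.
Odds after that evidence = (47/953) × 47.6 = 11186/4765.
Target odds = 0.999/0.001 = 999.
Need 7ⁿ ≥ 999 ÷ (11186/4765) = 4760235/11186.
7³ = 343 falls short of 4760235/11186 but 7⁴ = 2401 reaches it, so n = 4.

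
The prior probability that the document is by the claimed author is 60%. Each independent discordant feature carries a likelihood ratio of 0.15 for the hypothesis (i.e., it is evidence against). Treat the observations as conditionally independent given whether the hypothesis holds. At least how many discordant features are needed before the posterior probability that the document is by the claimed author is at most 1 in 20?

2

Prior odds: 0.6 ÷ 0.4 = 1.5.
Likelihood ratio per discordant feature = 0.15.
Target posterior odds = 0.05/0.95 = 1/19.
Need 1.5 × 0.15ⁿ ≤ 1/19, i.e. 0.15ⁿ ≤ 2/57.
0.15¹ = 0.15 is still above 2/57 but 0.15² = 0.0225 is at or below it, so n = 2.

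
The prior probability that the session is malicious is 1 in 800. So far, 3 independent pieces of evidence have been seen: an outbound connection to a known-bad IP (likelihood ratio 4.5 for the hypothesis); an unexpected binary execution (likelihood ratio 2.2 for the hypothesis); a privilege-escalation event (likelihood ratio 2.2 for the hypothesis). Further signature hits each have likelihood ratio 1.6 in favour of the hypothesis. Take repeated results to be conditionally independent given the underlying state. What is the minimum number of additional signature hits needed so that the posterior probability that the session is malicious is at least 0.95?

14

Prior odds = 0.00125/0.99875 = 1/799.
Combined Bayes factor of the evidence already in hand = 4.5 × 2.2 × 2.2 = 21.78.
Odds after that evidence = (1/799) × 21.78 = 1089/39950.
Target odds = 0.95/0.05 = 19.
Need 1.6ⁿ ≥ 19 ÷ (1089/39950) = 759050/1089.
1.6¹³ ≈450.36 falls short of 759050/1089 but 1.6¹⁴ ≈720.576 reaches it, so n = 14.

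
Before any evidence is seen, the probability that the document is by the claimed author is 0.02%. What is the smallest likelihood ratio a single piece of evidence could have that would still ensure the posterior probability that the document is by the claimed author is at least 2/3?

9998

Prior odds = 0.0002/0.9998 = 1/4999.
Target odds = (2/3)/(1/3) = 2.
Required Bayes factor = 2 ÷ (1/4999) = 9998.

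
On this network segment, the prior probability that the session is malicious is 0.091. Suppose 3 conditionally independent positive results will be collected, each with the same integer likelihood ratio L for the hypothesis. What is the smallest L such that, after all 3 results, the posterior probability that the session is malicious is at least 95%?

6

Prior odds = 0.091/0.909 = 91/909.
Target odds = 0.95/0.05 = 19.
Need L³ ≥ 19 ÷ (91/909) = 17271/91.
5³ = 125 < 17271/91 ≤ 216 = 6³, so L = 6.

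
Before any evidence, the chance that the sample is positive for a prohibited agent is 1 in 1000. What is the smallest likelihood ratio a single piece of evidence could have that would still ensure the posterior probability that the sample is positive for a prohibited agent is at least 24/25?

Prior odds = 0.001/0.999 = 1/999.
Target odds = 0.96/0.04 = 24.
Required Bayes factor = 24 ÷ (1/999) = 23976.

23976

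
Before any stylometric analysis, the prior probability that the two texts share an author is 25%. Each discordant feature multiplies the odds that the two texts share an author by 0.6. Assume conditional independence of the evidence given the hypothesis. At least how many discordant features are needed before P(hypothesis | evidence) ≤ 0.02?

6

Prior odds: 0.25 ÷ 0.75 = 1/3.
Likelihood ratio per discordant feature = 0.6.
Target posterior odds = 0.02/0.98 = 1/49.
Need (1/3) × 0.6ⁿ ≤ 1/49, i.e. 0.6ⁿ ≤ 3/49.
0.6⁵ = 0.07776 is still above 3/49 but 0.6⁶ = 729/15625 is at or below it, so n = 6.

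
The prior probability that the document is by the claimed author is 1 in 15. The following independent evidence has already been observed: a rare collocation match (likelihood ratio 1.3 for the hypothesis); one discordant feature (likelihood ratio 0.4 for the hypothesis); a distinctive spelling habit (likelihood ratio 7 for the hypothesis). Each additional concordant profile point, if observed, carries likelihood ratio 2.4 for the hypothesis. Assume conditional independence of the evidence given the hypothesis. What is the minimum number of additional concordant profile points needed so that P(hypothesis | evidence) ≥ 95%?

Prior odds = (1/15)/(14/15) = 1/14.
Combined Bayes factor of the evidence already in hand = 1.3 × 0.4 × 7 = 3.64.
Odds after that evidence = (1/14) × 3.64 = 0.26.
Target odds = 0.95/0.05 = 19.
Need 2.4ⁿ ≥ 19 ÷ 0.26 = 950/13.
2.4⁴ = 33.1776 falls short of 950/13 but 2.4⁵ = 79.62624 reaches it, so n = 5.

5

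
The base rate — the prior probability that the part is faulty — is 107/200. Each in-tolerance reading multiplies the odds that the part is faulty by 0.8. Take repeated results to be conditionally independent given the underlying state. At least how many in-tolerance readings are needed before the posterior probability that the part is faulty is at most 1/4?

6

Prior odds = 0.535/0.465 = 107/93.
Likelihood ratio per in-tolerance reading = 0.8.
Target posterior odds = 0.25/0.75 = 1/3.
Require 0.8ⁿ ≤ 1/3 ÷ (107/93) = 31/107.
0.8⁵ = 0.32768 is still above 31/107 but 0.8⁶ = 4096/15625 is at or below it, so n = 6.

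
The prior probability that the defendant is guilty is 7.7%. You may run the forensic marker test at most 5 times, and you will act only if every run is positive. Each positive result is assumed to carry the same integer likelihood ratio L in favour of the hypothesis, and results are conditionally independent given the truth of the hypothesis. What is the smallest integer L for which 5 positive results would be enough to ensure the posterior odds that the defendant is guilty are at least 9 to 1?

3

Prior odds = 0.077/0.923 = 77/923.
Target odds = 9.
Need L⁵ ≥ 9 ÷ (77/923) = 8307/77.
2⁵ = 32 < 8307/77 ≤ 243 = 3⁵, so L = 3.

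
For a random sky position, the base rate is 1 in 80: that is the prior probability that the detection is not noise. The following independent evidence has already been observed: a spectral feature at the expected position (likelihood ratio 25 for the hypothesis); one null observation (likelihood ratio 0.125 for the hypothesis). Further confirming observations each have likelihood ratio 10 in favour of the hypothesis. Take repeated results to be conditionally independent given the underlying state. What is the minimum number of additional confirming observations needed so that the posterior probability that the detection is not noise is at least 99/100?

4

Prior odds = 0.0125/0.9875 = 1/79.
Combined Bayes factor of the evidence already in hand = 25 × 0.125 = 3.125.
Odds after that evidence = (1/79) × 3.125 = 25/632.
Target odds = 0.99/0.01 = 99.
Need 10ⁿ ≥ 99 ÷ (25/632) = 2502.72.
10³ = 1000 falls short of 2502.72 but 10⁴ = 10000 reaches it, so n = 4.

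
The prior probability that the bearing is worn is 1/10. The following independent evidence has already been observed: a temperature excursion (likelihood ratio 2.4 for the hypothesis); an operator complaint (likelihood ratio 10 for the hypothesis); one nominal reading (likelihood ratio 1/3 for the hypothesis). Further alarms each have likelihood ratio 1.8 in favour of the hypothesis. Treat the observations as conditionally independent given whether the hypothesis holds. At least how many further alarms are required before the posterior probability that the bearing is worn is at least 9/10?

4

Prior odds = 0.1/0.9 = 1/9.
Combined Bayes factor of the evidence already in hand = 2.4 × 10 × (1/3) = 8.
Odds after that evidence = (1/9) × 8 = 8/9.
Target odds = 0.9/0.1 = 9.
Need 1.8ⁿ ≥ 9 ÷ (8/9) = 10.125.
1.8³ = 5.832 falls short of 10.125 but 1.8⁴ = 10.4976 reaches it, so n = 4.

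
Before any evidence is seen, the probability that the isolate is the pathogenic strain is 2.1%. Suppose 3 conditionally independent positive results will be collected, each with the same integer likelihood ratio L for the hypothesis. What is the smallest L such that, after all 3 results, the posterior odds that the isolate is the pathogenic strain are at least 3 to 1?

6

Prior odds = 0.021/0.979 = 21/979.
Target odds = 3.
Need L³ ≥ 3 ÷ (21/979) = 979/7.
5³ = 125 < 979/7 ≤ 216 = 6³, so L = 6.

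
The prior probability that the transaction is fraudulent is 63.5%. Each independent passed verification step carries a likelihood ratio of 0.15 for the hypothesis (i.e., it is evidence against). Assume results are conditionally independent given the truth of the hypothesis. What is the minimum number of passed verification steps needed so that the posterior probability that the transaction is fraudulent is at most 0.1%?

Prior odds = 0.635/0.365 = 127/73.
Likelihood ratio per passed verification step = 0.15.
Target odds: 0.001 ÷ 0.999 = 1/999.
Need (127/73) × 0.15ⁿ ≤ 1/999, i.e. 0.15ⁿ ≤ 73/126873.
0.15³ = 0.003375 is still above 73/126873 but 0.15⁴ = 81/160000 is at or below it, so n = 4.

4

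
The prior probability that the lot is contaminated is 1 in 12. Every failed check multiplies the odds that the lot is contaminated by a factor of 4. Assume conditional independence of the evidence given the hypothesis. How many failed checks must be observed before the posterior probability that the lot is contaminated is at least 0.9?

4

Prior odds = (1/12)/(11/12) = 1/11.
Likelihood ratio per failed check = 4.
Target posterior odds = 0.9/0.1 = 9.
Require 4ⁿ ≥ 9 ÷ (1/11) = 99.
4³ = 64 falls short of 99 but 4⁴ = 256 reaches it, so n = 4.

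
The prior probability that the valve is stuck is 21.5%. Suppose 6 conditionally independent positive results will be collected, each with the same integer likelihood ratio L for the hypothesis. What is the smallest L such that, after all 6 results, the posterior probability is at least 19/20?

3

Prior odds = 0.215/0.785 = 43/157.
Target odds = 0.95/0.05 = 19.
Need L⁶ ≥ 19 ÷ (43/157) = 2983/43.
2⁶ = 64 < 2983/43 ≤ 729 = 3⁶, so L = 3.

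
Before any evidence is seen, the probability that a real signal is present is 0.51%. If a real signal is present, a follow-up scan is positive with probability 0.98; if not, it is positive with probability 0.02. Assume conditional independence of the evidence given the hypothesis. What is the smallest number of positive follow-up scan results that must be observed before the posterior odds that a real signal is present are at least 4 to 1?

Prior odds = 0.0051/0.9949 = 51/9949.
Likelihood ratio of a positive = 0.98/0.02 = 49.
Target odds = 4.
Need (51/9949) × 49ⁿ ≥ 4, i.e. 49ⁿ ≥ 39796/51.
49¹ = 49 falls short of 39796/51 but 49² = 2401 reaches it, so n = 2.

2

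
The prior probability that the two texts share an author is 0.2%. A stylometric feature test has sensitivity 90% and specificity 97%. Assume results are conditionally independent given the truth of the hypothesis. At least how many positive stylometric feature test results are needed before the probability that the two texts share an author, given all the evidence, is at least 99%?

4

Prior odds: 0.002 ÷ 0.998 = 1/499.
False-positive rate = 1 − 0.97 = 0.03; likelihood ratio of a positive = 0.9/0.03 = 30.
Target posterior odds = 0.99/0.01 = 99.
Need (1/499) × 30ⁿ ≥ 99, i.e. 30ⁿ ≥ 49401.
30³ = 27000 falls short of 49401 but 30⁴ = 810000 reaches it, so n = 4.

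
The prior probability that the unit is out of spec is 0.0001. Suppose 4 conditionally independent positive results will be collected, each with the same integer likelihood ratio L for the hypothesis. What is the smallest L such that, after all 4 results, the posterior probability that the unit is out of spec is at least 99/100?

Prior odds = 0.0001/0.9999 = 1/9999.
Target odds = 0.99/0.01 = 99.
Need L⁴ ≥ 99 ÷ (1/9999) = 989901.
31⁴ = 923521 < 989901 ≤ 1048576 = 32⁴, so L = 32.

32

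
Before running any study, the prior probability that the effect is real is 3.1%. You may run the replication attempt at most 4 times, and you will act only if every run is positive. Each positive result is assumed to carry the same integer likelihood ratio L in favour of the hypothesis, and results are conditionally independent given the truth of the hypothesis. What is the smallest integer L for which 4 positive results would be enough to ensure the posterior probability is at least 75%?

Prior odds = 0.031/0.969 = 31/969.
Target odds = 0.75/0.25 = 3.
Need L⁴ ≥ 3 ÷ (31/969) = 2907/31.
3⁴ = 81 < 2907/31 ≤ 256 = 4⁴, so L = 4.

4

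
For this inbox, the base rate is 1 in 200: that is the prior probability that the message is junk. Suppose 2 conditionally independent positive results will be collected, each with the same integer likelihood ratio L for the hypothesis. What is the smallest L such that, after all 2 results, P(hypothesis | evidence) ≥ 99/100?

Prior odds = 0.005/0.995 = 1/199.
Target odds = 0.99/0.01 = 99.
Need L² ≥ 99 ÷ (1/199) = 19701.
140² = 19600 < 19701 ≤ 19881 = 141², so L = 141.

141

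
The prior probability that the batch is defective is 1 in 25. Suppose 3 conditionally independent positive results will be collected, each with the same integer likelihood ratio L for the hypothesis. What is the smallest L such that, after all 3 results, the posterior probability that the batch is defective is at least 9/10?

6

Prior odds = 0.04/0.96 = 1/24.
Target odds = 0.9/0.1 = 9.
Need L³ ≥ 9 ÷ (1/24) = 216.
5³ = 125 < 216 ≤ 216 = 6³, so L = 6.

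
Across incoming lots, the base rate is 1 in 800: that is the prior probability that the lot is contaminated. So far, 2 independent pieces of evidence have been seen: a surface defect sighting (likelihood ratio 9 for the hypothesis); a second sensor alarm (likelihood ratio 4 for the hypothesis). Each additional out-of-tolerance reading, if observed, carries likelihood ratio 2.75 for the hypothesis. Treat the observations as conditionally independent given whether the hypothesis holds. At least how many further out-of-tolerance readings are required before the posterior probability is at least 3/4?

5

Prior odds = 0.00125/0.99875 = 1/799.
Combined Bayes factor of the evidence already in hand = 9 × 4 = 36.
Odds after that evidence = (1/799) × 36 = 36/799.
Target odds = 0.75/0.25 = 3.
Need 2.75ⁿ ≥ 3 ÷ (36/799) = 799/12.
2.75⁴ = 57.19140625 falls short of 799/12 but 2.75⁵ = 161051/1024 reaches it, so n = 5.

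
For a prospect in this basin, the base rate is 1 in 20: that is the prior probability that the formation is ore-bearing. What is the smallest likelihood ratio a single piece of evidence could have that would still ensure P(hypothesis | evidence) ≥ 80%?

Prior odds = 0.05/0.95 = 1/19.
Target odds = 0.8/0.2 = 4.
Required Bayes factor = 4 ÷ (1/19) = 76.

76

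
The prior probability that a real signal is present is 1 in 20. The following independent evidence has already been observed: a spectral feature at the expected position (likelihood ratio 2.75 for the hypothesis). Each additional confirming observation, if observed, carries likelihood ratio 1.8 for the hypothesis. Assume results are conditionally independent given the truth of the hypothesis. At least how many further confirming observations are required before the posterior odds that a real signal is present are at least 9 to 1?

Prior odds = 0.05/0.95 = 1/19.
Bayes factor of the evidence already in hand = 2.75.
Odds after that evidence = (1/19) × 2.75 = 11/76.
Target odds = 9.
Need 1.8ⁿ ≥ 9 ÷ (11/76) = 684/11.
1.8⁷ = 4782969/78125 falls short of 684/11 but 1.8⁸ = 43046721/390625 reaches it, so n = 8.

8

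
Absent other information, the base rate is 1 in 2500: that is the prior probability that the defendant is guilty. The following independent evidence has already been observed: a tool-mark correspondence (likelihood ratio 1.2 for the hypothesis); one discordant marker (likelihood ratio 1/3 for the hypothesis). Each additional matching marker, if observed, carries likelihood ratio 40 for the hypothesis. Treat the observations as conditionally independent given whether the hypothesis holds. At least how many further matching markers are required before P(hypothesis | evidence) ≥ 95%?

Prior odds = 0.0004/0.9996 = 1/2499.
Combined Bayes factor of the evidence already in hand = 1.2 × (1/3) = 0.4.
Odds after that evidence = (1/2499) × 0.4 = 2/12495.
Target odds = 0.95/0.05 = 19.
Need 40ⁿ ≥ 19 ÷ (2/12495) = 118702.5.
40³ = 64000 falls short of 118702.5 but 40⁴ = 2560000 reaches it, so n = 4.

4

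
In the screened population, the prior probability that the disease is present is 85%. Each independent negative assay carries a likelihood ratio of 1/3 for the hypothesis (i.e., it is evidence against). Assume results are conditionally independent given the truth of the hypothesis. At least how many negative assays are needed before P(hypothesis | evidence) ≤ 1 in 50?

6

Prior odds = 0.85/0.15 = 17/3.
Likelihood ratio per negative assay = 1/3.
Target posterior odds = 0.02/0.98 = 1/49.
Need (17/3) × (1/3)ⁿ ≤ 1/49, i.e. (1/3)ⁿ ≤ 3/833.
(1/3)⁵ = 1/243 is still above 3/833 but (1/3)⁶ = 1/729 is at or below it, so n = 6.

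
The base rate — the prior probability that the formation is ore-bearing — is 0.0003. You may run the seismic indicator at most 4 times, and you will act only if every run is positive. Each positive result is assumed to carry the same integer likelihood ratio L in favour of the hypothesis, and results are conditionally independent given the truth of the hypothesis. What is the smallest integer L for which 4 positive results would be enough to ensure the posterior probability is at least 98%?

21

Prior odds = 0.0003/0.9997 = 3/9997.
Target odds = 0.98/0.02 = 49.
Need L⁴ ≥ 49 ÷ (3/9997) = 489853/3.
20⁴ = 160000 < 489853/3 ≤ 194481 = 21⁴, so L = 21.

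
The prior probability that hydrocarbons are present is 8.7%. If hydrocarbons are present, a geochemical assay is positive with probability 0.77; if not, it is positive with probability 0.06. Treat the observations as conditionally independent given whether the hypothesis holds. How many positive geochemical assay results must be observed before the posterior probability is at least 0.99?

Prior odds = 0.087/0.913 = 87/913.
Likelihood ratio of a positive = 0.77/0.06 = 77/6.
Target odds: 0.99 ÷ 0.01 = 99.
Require (77/6)ⁿ ≥ 99 ÷ (87/913) = 30129/29.
(77/6)² = 5929/36 falls short of 30129/29 but (77/6)³ = 456533/216 reaches it, so n = 3.

3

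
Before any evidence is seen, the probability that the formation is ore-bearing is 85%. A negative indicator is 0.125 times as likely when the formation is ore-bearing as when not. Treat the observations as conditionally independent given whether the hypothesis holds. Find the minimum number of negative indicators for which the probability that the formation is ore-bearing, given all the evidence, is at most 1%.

4

Prior odds: 0.85 ÷ 0.15 = 17/3.
Likelihood ratio per negative indicator = 0.125.
Target odds: 0.01 ÷ 0.99 = 1/99.
Need (17/3) × 0.125ⁿ ≤ 1/99, i.e. 0.125ⁿ ≤ 1/561.
0.125³ = 0.001953125 is still above 1/561 but 0.125⁴ = 1/4096 is at or below it, so n = 4.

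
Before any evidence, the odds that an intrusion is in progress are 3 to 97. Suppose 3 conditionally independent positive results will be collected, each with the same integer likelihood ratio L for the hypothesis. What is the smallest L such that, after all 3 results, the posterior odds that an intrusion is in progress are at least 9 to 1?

Prior odds = 3/97.
Target odds = 9.
Need L³ ≥ 9 ÷ (3/97) = 291.
6³ = 216 < 291 ≤ 343 = 7³, so L = 7.

7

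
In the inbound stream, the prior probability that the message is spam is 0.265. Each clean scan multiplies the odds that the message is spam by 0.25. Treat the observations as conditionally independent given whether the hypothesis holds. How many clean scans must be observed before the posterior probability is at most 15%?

Prior odds: 0.265 ÷ 0.735 = 53/147.
Likelihood ratio per clean scan = 0.25.
Target odds: 0.15 ÷ 0.85 = 3/17.
Require 0.25ⁿ ≤ 3/17 ÷ (53/147) = 441/901.
0.25¹ = 0.25, which is already at or below the required 441/901; so n = 1.

1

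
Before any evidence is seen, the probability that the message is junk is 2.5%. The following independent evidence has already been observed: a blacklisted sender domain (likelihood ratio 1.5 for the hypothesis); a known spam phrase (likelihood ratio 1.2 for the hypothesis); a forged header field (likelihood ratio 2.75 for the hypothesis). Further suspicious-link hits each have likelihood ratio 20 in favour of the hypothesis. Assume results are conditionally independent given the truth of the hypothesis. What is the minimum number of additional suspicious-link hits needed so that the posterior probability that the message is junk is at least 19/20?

2

Prior odds = 0.025/0.975 = 1/39.
Combined Bayes factor of the evidence already in hand = 1.5 × 1.2 × 2.75 = 4.95.
Odds after that evidence = (1/39) × 4.95 = 33/260.
Target odds = 0.95/0.05 = 19.
Need 20ⁿ ≥ 19 ÷ (33/260) = 4940/33.
20¹ = 20 falls short of 4940/33 but 20² = 400 reaches it, so n = 2.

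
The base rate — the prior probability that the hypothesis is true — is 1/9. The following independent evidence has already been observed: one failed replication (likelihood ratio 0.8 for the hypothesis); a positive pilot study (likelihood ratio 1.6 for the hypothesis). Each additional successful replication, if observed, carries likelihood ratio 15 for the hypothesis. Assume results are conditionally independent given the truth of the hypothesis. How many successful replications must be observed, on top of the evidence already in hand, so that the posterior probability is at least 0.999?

Prior odds = (1/9)/(8/9) = 0.125.
Combined Bayes factor of the evidence already in hand = 0.8 × 1.6 = 1.28.
Odds after that evidence = 0.125 × 1.28 = 0.16.
Target odds = 0.999/0.001 = 999.
Need 15ⁿ ≥ 999 ÷ 0.16 = 6243.75.
15³ = 3375 falls short of 6243.75 but 15⁴ = 50625 reaches it, so n = 4.

4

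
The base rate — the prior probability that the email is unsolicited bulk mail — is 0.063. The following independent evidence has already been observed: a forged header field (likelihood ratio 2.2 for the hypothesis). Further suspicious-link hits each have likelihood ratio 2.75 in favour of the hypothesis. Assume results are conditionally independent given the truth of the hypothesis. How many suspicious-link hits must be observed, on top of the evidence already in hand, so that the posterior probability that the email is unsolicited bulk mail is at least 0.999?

Prior odds = 0.063/0.937 = 63/937.
Bayes factor of the evidence already in hand = 2.2.
Odds after that evidence = (63/937) × 2.2 = 693/4685.
Target odds = 0.999/0.001 = 999.
Need 2.75ⁿ ≥ 999 ÷ (693/4685) = 520035/77.
2.75⁸ = 214358881/65536 falls short of 520035/77 but 2.75⁹ ≈8994.86 reaches it, so n = 9.

9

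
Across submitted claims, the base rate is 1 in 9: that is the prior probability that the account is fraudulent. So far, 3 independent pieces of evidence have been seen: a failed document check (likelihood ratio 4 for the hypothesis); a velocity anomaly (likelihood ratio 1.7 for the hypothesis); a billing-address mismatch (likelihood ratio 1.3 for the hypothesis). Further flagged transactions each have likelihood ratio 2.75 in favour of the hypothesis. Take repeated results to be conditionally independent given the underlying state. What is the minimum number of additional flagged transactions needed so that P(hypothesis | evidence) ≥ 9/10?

3

Prior odds = (1/9)/(8/9) = 0.125.
Combined Bayes factor of the evidence already in hand = 4 × 1.7 × 1.3 = 8.84.
Odds after that evidence = 0.125 × 8.84 = 1.105.
Target odds = 0.9/0.1 = 9.
Need 2.75ⁿ ≥ 9 ÷ 1.105 = 1800/221.
2.75² = 7.5625 falls short of 1800/221 but 2.75³ = 20.796875 reaches it, so n = 3.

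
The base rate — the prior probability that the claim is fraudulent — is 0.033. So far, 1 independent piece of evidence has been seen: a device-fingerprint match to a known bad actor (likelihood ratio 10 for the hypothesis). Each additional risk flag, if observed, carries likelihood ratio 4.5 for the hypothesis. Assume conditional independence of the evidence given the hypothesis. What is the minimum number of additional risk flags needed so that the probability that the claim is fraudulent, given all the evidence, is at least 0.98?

Prior odds = 0.033/0.967 = 33/967.
Bayes factor of the evidence already in hand = 10.
Odds after that evidence = (33/967) × 10 = 330/967.
Target odds = 0.98/0.02 = 49.
Need 4.5ⁿ ≥ 49 ÷ (330/967) = 47383/330.
4.5³ = 91.125 falls short of 47383/330 but 4.5⁴ = 410.0625 reaches it, so n = 4.

4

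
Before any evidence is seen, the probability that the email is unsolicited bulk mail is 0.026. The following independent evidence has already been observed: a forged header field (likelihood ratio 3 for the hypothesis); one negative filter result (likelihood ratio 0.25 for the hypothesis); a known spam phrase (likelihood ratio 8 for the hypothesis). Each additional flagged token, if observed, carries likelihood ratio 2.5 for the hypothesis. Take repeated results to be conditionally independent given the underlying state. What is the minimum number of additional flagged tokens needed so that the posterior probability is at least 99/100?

8

Prior odds = 0.026/0.974 = 13/487.
Combined Bayes factor of the evidence already in hand = 3 × 0.25 × 8 = 6.
Odds after that evidence = (13/487) × 6 = 78/487.
Target odds = 0.99/0.01 = 99.
Need 2.5ⁿ ≥ 99 ÷ (78/487) = 16071/26.
2.5⁷ = 610.3515625 falls short of 16071/26 but 2.5⁸ = 390625/256 reaches it, so n = 8.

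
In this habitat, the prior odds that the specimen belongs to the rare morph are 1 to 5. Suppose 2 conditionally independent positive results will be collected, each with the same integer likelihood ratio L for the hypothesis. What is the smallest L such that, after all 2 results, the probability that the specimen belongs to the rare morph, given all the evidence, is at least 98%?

Prior odds = 0.2.
Target odds = 0.98/0.02 = 49.
Need L² ≥ 49 ÷ 0.2 = 245.
15² = 225 < 245 ≤ 256 = 16², so L = 16.

16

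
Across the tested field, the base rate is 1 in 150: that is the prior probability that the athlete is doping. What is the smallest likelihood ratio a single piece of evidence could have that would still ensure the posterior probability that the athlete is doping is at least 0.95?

Prior odds = (1/150)/(149/150) = 1/149.
Target odds = 0.95/0.05 = 19.
Required Bayes factor = 19 ÷ (1/149) = 2831.

2831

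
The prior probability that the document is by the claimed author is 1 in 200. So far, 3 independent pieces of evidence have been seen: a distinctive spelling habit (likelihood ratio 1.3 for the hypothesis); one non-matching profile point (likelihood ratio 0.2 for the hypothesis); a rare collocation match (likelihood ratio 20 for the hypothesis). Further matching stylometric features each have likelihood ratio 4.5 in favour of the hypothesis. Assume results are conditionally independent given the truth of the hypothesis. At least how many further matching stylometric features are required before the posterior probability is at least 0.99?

6

Prior odds = 0.005/0.995 = 1/199.
Combined Bayes factor of the evidence already in hand = 1.3 × 0.2 × 20 = 5.2.
Odds after that evidence = (1/199) × 5.2 = 26/995.
Target odds = 0.99/0.01 = 99.
Need 4.5ⁿ ≥ 99 ÷ (26/995) = 98505/26.
4.5⁵ = 1845.28125 falls short of 98505/26 but 4.5⁶ = 8303.765625 reaches it, so n = 6.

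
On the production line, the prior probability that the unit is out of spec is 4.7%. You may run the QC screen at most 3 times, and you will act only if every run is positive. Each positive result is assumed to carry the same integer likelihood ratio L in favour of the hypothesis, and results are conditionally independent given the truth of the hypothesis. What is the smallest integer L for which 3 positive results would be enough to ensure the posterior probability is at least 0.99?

13

Prior odds = 0.047/0.953 = 47/953.
Target odds = 0.99/0.01 = 99.
Need L³ ≥ 99 ÷ (47/953) = 94347/47.
12³ = 1728 < 94347/47 ≤ 2197 = 13³, so L = 13.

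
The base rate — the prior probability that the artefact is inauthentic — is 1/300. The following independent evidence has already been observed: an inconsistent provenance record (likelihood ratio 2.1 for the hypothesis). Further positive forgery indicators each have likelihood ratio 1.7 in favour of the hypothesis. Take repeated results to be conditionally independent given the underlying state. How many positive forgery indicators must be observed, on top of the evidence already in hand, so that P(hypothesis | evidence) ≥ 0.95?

Prior odds = (1/300)/(299/300) = 1/299.
Bayes factor of the evidence already in hand = 2.1.
Odds after that evidence = (1/299) × 2.1 = 21/2990.
Target odds = 0.95/0.05 = 19.
Need 1.7ⁿ ≥ 19 ÷ (21/2990) = 56810/21.
1.7¹⁴ ≈1683.78 falls short of 56810/21 but 1.7¹⁵ ≈2862.42 reaches it, so n = 15.

15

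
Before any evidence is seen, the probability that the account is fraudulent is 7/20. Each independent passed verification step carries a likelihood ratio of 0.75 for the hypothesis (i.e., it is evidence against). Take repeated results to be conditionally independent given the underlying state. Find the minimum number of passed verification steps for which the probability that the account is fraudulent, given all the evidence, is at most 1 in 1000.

Prior odds = 0.35/0.65 = 7/13.
Likelihood ratio per passed verification step = 0.75.
Target odds: 0.001 ÷ 0.999 = 1/999.
Need (7/13) × 0.75ⁿ ≤ 1/999, i.e. 0.75ⁿ ≤ 13/6993.
0.75²¹ ≈0.00237841 is still above 13/6993 but 0.75²² ≈0.00178381 is at or below it, so n = 22.

22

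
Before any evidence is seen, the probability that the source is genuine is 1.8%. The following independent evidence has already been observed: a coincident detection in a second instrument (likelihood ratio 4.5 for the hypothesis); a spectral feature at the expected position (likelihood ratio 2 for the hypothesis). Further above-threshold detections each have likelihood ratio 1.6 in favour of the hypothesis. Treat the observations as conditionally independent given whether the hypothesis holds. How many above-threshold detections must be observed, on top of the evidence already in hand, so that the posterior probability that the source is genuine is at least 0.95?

11

Prior odds = 0.018/0.982 = 9/491.
Combined Bayes factor of the evidence already in hand = 4.5 × 2 = 9.
Odds after that evidence = (9/491) × 9 = 81/491.
Target odds = 0.95/0.05 = 19.
Need 1.6ⁿ ≥ 19 ÷ (81/491) = 9329/81.
1.6¹⁰ ≈109.951 falls short of 9329/81 but 1.6¹¹ ≈175.922 reaches it, so n = 11.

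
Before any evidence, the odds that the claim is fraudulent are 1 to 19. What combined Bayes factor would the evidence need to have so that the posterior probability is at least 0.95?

Prior odds = 1/19.
Target odds = 0.95/0.05 = 19.
Required Bayes factor = 19 ÷ (1/19) = 361.

361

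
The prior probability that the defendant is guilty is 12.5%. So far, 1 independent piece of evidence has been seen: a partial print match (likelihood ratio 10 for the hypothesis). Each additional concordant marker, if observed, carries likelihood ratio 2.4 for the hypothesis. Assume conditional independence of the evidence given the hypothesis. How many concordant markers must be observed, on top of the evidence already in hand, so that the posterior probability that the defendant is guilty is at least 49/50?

Prior odds = 0.125/0.875 = 1/7.
Bayes factor of the evidence already in hand = 10.
Odds after that evidence = (1/7) × 10 = 10/7.
Target odds = 0.98/0.02 = 49.
Need 2.4ⁿ ≥ 49 ÷ (10/7) = 34.3.
2.4⁴ = 33.1776 falls short of 34.3 but 2.4⁵ = 79.62624 reaches it, so n = 5.

5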